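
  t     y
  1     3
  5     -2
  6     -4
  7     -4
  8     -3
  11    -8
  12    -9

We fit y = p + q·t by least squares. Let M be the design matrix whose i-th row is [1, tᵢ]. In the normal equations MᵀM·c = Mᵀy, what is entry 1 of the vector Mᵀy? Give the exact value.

Entry 1 ↔ basis 1, so (Mᵀy)_{1} = Σᵢ yᵢ = (1)·(3) + (1)·(-2) + (1)·(-4) + (1)·(-4) + (1)·(-3) + (1)·(-8) + (1)·(-9) = -27.

-27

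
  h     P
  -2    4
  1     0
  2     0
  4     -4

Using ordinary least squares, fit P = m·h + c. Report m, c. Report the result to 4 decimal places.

Normal-equation sums: Σh·h = 25, Σh = 5, Σ1 = 4.
And Σh·P = -24, ΣP = 0.
XᵀX·[m, c]ᵀ = XᵀP becomes [[25, 5]; [5, 4]]·[m, c]ᵀ = [-24, 0]ᵀ.
Determinant 25·4 − 5² = 75.
m = ((-24)·4 − 5·0)/75 = -32/25; c = (25·0 − 5·(-24))/75 = 8/5.

m = -1.2800, c = 1.6000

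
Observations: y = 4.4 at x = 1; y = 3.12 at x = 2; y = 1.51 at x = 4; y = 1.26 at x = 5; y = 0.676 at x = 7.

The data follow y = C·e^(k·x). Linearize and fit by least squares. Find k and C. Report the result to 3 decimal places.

Let Y = ln y. Fitting Y = k·x + ln C by least squares:
Σx = 19.0000, Σ(x)² = 95.0000, Σln y = 2.8711, Σx·ln y = 3.8203.
Equations: 95.0000·k + 19.0000·ln C = 3.8203;  19.0000·k + 5·ln C = 2.8711.
Solving (det = 114.0000): k = -0.31096, ln C = 1.75586, so C = exp(1.75586) = 5.78842.

k = -0.311, C = 5.788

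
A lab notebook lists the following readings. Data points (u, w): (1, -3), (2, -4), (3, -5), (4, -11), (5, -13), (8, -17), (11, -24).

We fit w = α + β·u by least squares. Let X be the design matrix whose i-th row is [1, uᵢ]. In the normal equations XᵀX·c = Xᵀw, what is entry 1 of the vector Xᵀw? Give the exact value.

-77

Entry 1 ↔ basis 1, so (Xᵀw)_{1} = Σᵢ wᵢ = (1)·(-3) + (1)·(-4) + (1)·(-5) + (1)·(-11) + (1)·(-13) + (1)·(-17) + (1)·(-24) = -77.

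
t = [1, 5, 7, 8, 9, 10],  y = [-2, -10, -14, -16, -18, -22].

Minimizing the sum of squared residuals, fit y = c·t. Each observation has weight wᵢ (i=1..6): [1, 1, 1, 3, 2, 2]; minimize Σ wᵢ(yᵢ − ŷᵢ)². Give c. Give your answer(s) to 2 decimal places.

c = -2.06

Sums needed: Σwᵢ·t·t = 629.
And Σwᵢ·t·y = -1298.
Normal equations: [[629]]·[c]ᵀ = [-1298]ᵀ.
c = (-1298)/629 = -2.06359.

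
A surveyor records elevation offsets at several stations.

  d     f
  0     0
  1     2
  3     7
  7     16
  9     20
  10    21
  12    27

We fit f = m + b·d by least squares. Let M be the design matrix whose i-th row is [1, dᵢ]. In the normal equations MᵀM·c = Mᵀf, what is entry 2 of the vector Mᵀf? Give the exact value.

Entry 2 ↔ basis d, so (Mᵀf)_{2} = Σᵢ (d)·fᵢ = (0)·(0) + (1)·(2) + (3)·(7) + (7)·(16) + (9)·(20) + (10)·(21) + (12)·(27) = 849.

849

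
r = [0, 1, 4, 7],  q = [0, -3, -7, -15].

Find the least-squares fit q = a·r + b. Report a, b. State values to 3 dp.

Normal-equation sums: Σr·r = 66, Σr = 12, Σ1 = 4.
Moment sums: Σr·q = -136, Σq = -25.
So MᵀM·[a, b]ᵀ = Mᵀq: [[66, 12]; [12, 4]]·[a, b]ᵀ = [-136, -25]ᵀ.
Eliminating b: 4·(row 1) − 12·(row 2) gives 120·a = 4·(-136) − 12·(-25) = -244, so a = -61/30.
Then b = ((-25) − 12·(-61/30))/4 = -3/20.

a = -2.033, b = -0.150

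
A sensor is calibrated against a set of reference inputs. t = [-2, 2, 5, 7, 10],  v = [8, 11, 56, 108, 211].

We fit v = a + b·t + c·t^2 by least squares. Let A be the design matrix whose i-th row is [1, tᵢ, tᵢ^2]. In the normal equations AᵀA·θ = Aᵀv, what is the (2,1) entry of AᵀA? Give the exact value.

Row 2 ↔ basis t, column 1 ↔ basis 1, so (AᵀA)_{2,1} = Σᵢ t = (-2)·(1) + (2)·(1) + (5)·(1) + (7)·(1) + (10)·(1) = 22.

22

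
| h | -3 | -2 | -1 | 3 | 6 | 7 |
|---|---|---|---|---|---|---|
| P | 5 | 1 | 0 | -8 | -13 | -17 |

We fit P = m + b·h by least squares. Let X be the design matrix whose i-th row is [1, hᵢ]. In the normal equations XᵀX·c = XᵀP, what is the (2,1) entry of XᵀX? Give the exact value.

10

Row 2 ↔ basis h, column 1 ↔ basis 1, so (XᵀX)_{2,1} = Σᵢ h = (-3)·(1) + (-2)·(1) + (-1)·(1) + (3)·(1) + (6)·(1) + (7)·(1) = 10.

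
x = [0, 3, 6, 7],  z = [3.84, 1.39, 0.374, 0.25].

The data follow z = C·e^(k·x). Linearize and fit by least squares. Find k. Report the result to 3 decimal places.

k = -0.395

Taking logs, ln z = k·x + ln C, so regress ln z on x.
AᵀA = [[94.0000, 16.0000]; [16.0000, 4]], rhs = [-14.6171, -0.6950]ᵀ  (here Σx = 16.0000, Σ(x)² = 94.0000, Σln z = -0.6950, Σx·ln z = -14.6171).
Δ = 94.0000·4 − (16.0000)² = 120.0000; k = (-14.6171·4 − 16.0000·-0.6950)/120.0000 = -0.39457, ln C = (94.0000·-0.6950 − 16.0000·-14.6171)/120.0000 = 1.40452.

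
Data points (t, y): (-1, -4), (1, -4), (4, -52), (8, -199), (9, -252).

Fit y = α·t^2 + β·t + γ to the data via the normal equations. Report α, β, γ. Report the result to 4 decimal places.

α = -3.0509, β = -0.3882, γ = -1.1111

Forming XᵀX = [[10915, 1305, 163]; [1305, 163, 21]; [163, 21, 5]] and Xᵀy = [-33988, -4068, -511]ᵀ gives XᵀX·[α, β, γ]ᵀ = Xᵀy.
Solving the 3×3 system (Gaussian elimination) gives α = -11813/3872, β = -1503/3872, γ = -2151/1936.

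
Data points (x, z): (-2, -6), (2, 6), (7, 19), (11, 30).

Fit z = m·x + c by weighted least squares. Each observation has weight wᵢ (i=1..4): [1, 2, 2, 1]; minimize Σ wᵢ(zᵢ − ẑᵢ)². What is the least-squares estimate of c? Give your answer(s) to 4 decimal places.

The normal system MᵀWM·[m, c]ᵀ = MᵀWz is [[231, 27]; [27, 6]]·[m, c]ᵀ = [632, 74]ᵀ.
Eliminating c: 6·(row 1) − 27·(row 2) gives 657·m = 6·632 − 27·74 = 1794, so m = 598/219.
Then c = (74 − 27·(598/219))/6 = 10/219.

c = 0.0457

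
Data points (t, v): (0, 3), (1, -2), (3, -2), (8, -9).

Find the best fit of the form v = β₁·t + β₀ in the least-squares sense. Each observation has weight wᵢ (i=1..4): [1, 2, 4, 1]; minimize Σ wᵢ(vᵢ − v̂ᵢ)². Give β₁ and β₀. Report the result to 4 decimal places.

β₁ = -1.2169, β₀ = 1.0964

The normal system XᵀWX·[β₁, β₀]ᵀ = XᵀWv is [[102, 22]; [22, 8]]·[β₁, β₀]ᵀ = [-100, -18]ᵀ.
Eliminating β₀: 8·(row 1) − 22·(row 2) gives 332·β₁ = 8·(-100) − 22·(-18) = -404, so β₁ = -101/83.
Then β₀ = ((-18) − 22·(-101/83))/8 = 91/83.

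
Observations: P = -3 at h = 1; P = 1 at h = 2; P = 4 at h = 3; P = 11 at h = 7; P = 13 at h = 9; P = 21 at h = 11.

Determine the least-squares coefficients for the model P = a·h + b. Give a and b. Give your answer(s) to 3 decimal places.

Compute the Gram sums: Σh·h = 265, Σh = 33, Σ1 = 6.
Moment sums: Σh·P = 436, ΣP = 47.
So MᵀM·[a, b]ᵀ = MᵀP: [[265, 33]; [33, 6]]·[a, b]ᵀ = [436, 47]ᵀ.
Eliminating b: 6·(row 1) − 33·(row 2) gives 501·a = 6·436 − 33·47 = 1065, so a = 355/167.
Then b = (47 − 33·(355/167))/6 = -1933/501.

a = 2.126, b = -3.858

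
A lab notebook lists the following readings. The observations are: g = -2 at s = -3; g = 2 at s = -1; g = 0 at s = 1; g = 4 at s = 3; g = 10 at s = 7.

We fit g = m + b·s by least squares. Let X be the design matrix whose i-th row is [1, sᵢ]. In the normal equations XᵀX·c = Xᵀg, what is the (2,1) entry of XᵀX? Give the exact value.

Row 2 ↔ basis s, column 1 ↔ basis 1, so (XᵀX)_{2,1} = Σᵢ s = (-3)·(1) + (-1)·(1) + (1)·(1) + (3)·(1) + (7)·(1) = 7.

7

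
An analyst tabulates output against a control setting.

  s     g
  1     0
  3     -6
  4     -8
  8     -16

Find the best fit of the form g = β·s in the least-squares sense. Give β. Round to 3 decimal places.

Setting ∂/∂β … = 0 gives: 90·β = -178.
Hence β = -178 / 90 ≈ -1.97778.

β = -1.978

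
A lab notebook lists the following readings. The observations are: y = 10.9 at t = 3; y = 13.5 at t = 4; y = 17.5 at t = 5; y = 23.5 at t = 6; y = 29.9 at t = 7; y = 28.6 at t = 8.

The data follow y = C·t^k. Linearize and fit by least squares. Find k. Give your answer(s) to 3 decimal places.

Let Y = ln y. Fitting Y = k·ln t + ln C by least squares:
Sums: Σln t = 9.9115, Σ(ln t)² = 17.0401, Σln y = 17.7619, Σln t·ln y = 30.0807.
Normal system: [[17.0401, 9.9115]; [9.9115, 6]]·[k, ln C]ᵀ = [30.0807, 17.7619]ᵀ.
Slope k = (n·Σln t·ln y − Σln t·Σln y)/(n·Σ(ln t)² − (Σln t)²) = (6·30.0807 − 9.9115·17.7619)/4.0036 = 1.10839; ln C = (Σln y − k·Σln t)/n = 1.12935.

k = 1.108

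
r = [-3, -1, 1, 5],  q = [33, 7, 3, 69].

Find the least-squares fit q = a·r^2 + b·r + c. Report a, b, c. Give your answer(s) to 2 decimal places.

The normal equations are: 708·a + 98·b + 36·c = 2032;  98·a + 36·b + 2·c = 242;  36·a + 2·b + 4·c = 112.
(Σr^2·r^2 = 708, Σr^2·r = 98, Σr^2 = 36, Σr·r = 36, Σr = 2, Σ1 = 4, Σr^2·q = 2032, Σr·q = 242, Σq = 112.)
Row-reducing yields a = 131/44, b = -82/55, c = 39/20.

a = 2.98, b = -1.49, c = 1.95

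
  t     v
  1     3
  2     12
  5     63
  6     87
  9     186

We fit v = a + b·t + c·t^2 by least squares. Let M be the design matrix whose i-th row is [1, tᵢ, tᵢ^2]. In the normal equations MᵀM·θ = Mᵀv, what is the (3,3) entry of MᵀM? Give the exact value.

8499

Row 3 ↔ basis t^2, column 3 ↔ basis t^2, so (MᵀM)_{3,3} = Σᵢ (t^2)·(t^2) = (1)·(1) + (4)·(4) + (25)·(25) + (36)·(36) + (81)·(81) = 8499.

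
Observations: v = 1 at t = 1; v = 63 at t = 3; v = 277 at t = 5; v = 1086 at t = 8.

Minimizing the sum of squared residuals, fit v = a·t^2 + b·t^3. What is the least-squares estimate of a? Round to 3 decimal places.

Entries of XᵀX: Σt^2·t^2 = 4803, Σt^2·t^3 = 36137, Σt^3·t^3 = 278499.
Right-hand side: Σt^2·v = 76997, Σt^3·v = 592359.
Normal equations: [[4803, 36137]; [36137, 278499]]·[a, b]ᵀ = [76997, 592359]ᵀ.
Eliminating b: 278499·(row 1) − 36137·(row 2) gives 31747928·a = 278499·76997 − 36137·592359 = 37510320, so a = 4688790/3968491.
Then b = (592359 − 36137·(4688790/3968491))/278499 = 7832461/3968491.

a = 1.182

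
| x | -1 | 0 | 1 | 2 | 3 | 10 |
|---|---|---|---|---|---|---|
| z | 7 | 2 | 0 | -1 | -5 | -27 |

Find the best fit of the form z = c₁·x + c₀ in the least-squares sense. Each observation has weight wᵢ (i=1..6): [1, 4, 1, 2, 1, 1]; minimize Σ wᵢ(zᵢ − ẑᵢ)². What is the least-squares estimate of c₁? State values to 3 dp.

c₁ = -2.927

Entries of AᵀWA: Σwᵢ·x·x = 119, Σwᵢ·x = 17, Σwᵢ·1 = 10.
Right-hand side: Σwᵢ·x·z = -296, Σwᵢ·z = -19.
Δ = 119·10 − 17² = 901.
c₁ = ((-296)·10 − 17·(-19))/901 = -2637/901; c₀ = (119·(-19) − 17·(-296))/901 = 163/53.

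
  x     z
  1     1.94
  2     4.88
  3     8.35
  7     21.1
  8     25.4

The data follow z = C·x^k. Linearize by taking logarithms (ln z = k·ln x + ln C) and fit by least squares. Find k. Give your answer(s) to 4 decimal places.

Let Y = ln z. Fitting Y = k·ln x + ln C by least squares:
XᵀX = [[9.7980, 5.8171]; [5.8171, 5]], rhs = [16.0904, 10.6541]ᵀ  (here Σln x = 5.8171, Σ(ln x)² = 9.7980, Σln z = 10.6541, Σln x·ln z = 16.0904).
Δ = 9.7980·5 − (5.8171)² = 15.1514; k = (16.0904·5 − 5.8171·10.6541)/15.1514 = 1.21940, ln C = (9.7980·10.6541 − 5.8171·16.0904)/15.1514 = 0.71215.

k = 1.2194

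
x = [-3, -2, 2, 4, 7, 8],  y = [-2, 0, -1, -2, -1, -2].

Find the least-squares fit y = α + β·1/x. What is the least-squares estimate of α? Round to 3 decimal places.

α = -1.312

From the data, Σ1 = 6, Σ1/x = 31/168, Σ1/x·1/x = 20029/28224.
For Aᵀy: Σy = -8, Σ1/x·y = -61/84.
AᵀA·[α, β]ᵀ = Aᵀy becomes [[6, 31/168]; [31/168, 20029/28224]]·[α, β]ᵀ = [-8, -61/84]ᵀ.
Eliminating β: (20029/28224)·(row 1) − (31/168)·(row 2) gives (119213/28224)·α = (20029/28224)·(-8) − (31/168)·(-61/84) = -3725/672, so α = -156450/119213.
Then β = ((-61/84) − (31/168)·(-156450/119213))/(20029/28224) = -81312/119213.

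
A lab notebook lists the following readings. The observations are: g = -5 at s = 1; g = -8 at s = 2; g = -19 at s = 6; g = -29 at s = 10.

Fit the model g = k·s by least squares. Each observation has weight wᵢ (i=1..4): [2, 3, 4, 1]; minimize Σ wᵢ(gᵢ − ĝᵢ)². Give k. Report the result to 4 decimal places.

k = -3.1163

From the data, Σwᵢ·s·s = 258.
Moment sums: Σwᵢ·s·g = -804.
Hence k = -804 / 258 ≈ -3.11628.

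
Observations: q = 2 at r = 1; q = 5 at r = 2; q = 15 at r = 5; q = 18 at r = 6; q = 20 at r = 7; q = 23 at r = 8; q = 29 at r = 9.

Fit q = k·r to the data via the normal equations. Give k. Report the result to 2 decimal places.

The normal equations are: 260·k = 780.
Hence k = 780 / 260 ≈ 3.

k = 3.00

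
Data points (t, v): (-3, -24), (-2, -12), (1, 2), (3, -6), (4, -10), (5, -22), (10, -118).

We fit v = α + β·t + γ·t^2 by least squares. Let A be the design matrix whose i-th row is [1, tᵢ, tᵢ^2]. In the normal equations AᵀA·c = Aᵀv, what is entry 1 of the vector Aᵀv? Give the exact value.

-190

Entry 1 ↔ basis 1, so (Aᵀv)_{1} = Σᵢ vᵢ = (1)·(-24) + (1)·(-12) + (1)·(2) + (1)·(-6) + (1)·(-10) + (1)·(-22) + (1)·(-118) = -190.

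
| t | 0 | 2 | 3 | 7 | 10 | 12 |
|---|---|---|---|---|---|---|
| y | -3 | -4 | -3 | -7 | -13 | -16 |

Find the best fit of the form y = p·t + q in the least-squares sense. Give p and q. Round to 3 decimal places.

p = -1.124, q = -1.300

Entries of MᵀM: Σt·t = 306, Σt = 34, Σ1 = 6.
And Σt·y = -388, Σy = -46.
MᵀM·[p, q]ᵀ = Mᵀy becomes [[306, 34]; [34, 6]]·[p, q]ᵀ = [-388, -46]ᵀ.
Δ = 306·6 − 34² = 680.
p = ((-388)·6 − 34·(-46))/680 = -191/170; q = (306·(-46) − 34·(-388))/680 = -13/10.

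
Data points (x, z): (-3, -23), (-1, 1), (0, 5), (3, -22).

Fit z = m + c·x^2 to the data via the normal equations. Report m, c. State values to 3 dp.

m = 4.533, c = -3.007

Entries of MᵀM: Σ1 = 4, Σx^2 = 19, Σx^2·x^2 = 163.
For Mᵀz: Σz = -39, Σx^2·z = -404.
So MᵀM·[m, c]ᵀ = Mᵀz: [[4, 19]; [19, 163]]·[m, c]ᵀ = [-39, -404]ᵀ.
Eliminating c: 163·(row 1) − 19·(row 2) gives 291·m = 163·(-39) − 19·(-404) = 1319, so m = 1319/291.
Then c = ((-404) − 19·(1319/291))/163 = -875/291.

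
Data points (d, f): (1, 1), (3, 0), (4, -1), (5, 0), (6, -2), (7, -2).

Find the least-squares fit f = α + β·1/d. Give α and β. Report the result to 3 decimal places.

α = -1.668, β = 2.870

Normal-equation sums: Σ1 = 6, Σ1/d = 293/140, Σ1/d·1/d = 222581/176400.
Right-hand side: Σf = -4, Σ1/d·f = 11/84.
So MᵀM·[α, β]ᵀ = Mᵀf: [[6, 293/140]; [293/140, 222581/176400]]·[α, β]ᵀ = [-4, 11/84]ᵀ.
Determinant 6·(222581/176400) − (293/140)² = 37523/11760.
α = ((-4)·(222581/176400) − (293/140)·(11/84))/(37523/11760) = -938669/562845; β = (6·(11/84) − (293/140)·(-4))/(37523/11760) = 107688/37523.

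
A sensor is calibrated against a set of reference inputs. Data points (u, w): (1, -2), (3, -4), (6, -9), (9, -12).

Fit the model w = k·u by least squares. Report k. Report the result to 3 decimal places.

k = -1.386

With design matrix A, AᵀA = [[127]] and Aᵀw = [-176]ᵀ.
Hence k = -176 / 127 ≈ -1.38583.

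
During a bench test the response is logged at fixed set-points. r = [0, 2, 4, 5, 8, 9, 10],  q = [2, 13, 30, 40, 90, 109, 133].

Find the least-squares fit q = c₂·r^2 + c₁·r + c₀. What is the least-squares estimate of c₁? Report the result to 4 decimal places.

XᵀX·[c₂, c₁, c₀]ᵀ = Xᵀq reads: 21554·c₂ + 2438·c₁ + 290·c₀ = 29421;  2438·c₂ + 290·c₁ + 38·c₀ = 3377;  290·c₂ + 38·c₁ + 7·c₀ = 417.
Solving the 3×3 system (Gaussian elimination) gives c₂ = 96553/92064, c₁ = 228149/92064, c₀ = 5121/1918.

c₁ = 2.4782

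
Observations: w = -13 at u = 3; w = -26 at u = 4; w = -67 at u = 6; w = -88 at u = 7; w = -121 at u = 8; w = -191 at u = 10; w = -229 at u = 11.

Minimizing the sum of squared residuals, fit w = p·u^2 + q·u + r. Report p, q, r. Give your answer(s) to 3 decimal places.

p = -1.909, q = -0.450, r = 5.861

MᵀM·[p, q, r]ᵀ = Mᵀw reads: 32771·p + 3493·q + 395·r = -61810;  3493·p + 395·q + 49·r = -6558;  395·p + 49·q + 7·r = -735.
(Σu^2·u^2 = 32771, Σu^2·u = 3493, Σu^2 = 395, Σu·u = 395, Σu = 49, Σ1 = 7, Σu^2·w = -61810, Σu·w = -6558, Σw = -735.)
Solving the 3×3 system (Gaussian elimination) gives p = -3871/2028, q = -913/2028, r = 1981/338.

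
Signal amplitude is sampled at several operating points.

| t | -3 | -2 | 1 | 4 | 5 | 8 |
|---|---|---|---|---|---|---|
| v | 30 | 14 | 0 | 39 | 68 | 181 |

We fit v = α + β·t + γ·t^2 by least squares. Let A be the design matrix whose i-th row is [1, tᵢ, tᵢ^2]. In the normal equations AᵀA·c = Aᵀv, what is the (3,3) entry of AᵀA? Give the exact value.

Row 3 ↔ basis t^2, column 3 ↔ basis t^2, so (AᵀA)_{3,3} = Σᵢ (t^2)·(t^2) = (9)·(9) + (4)·(4) + (1)·(1) + (16)·(16) + (25)·(25) + (64)·(64) = 5075.

5075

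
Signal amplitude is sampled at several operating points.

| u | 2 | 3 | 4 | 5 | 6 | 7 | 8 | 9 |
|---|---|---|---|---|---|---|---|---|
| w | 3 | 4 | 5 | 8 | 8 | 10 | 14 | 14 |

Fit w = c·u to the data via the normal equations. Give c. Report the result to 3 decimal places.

Setting ∂/∂c … = 0 gives: 284·c = 434.
(Σu·u = 284, Σu·w = 434.)
Hence c = 434 / 284 ≈ 1.52817.

c = 1.528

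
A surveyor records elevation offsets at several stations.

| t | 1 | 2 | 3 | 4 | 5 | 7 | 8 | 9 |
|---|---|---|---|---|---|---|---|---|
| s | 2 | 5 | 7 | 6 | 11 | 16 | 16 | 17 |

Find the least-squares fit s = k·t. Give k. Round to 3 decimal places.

Normal-equation sums: Σt·t = 249.
Right-hand side: Σt·s = 505.
MᵀM·[k]ᵀ = Mᵀs becomes [[249]]·[k]ᵀ = [505]ᵀ.
k = 505/249 = 2.02811.

k = 2.028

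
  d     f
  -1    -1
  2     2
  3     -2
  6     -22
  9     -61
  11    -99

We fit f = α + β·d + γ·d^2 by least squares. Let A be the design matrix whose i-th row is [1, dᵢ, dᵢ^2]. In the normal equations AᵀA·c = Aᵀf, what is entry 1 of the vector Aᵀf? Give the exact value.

-183

Entry 1 ↔ basis 1, so (Aᵀf)_{1} = Σᵢ fᵢ = (1)·(-1) + (1)·(2) + (1)·(-2) + (1)·(-22) + (1)·(-61) + (1)·(-99) = -183.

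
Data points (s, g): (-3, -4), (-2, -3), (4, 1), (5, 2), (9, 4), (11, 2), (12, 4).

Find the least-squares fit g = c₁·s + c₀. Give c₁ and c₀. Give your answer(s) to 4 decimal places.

With design matrix X, XᵀX = [[400, 36]; [36, 7]] and Xᵀg = [138, 6]ᵀ.
Δ = 400·7 − 36² = 1504.
c₁ = (138·7 − 36·6)/1504 = 375/752; c₀ = (400·6 − 36·138)/1504 = -321/188.

c₁ = 0.4987, c₀ = -1.7074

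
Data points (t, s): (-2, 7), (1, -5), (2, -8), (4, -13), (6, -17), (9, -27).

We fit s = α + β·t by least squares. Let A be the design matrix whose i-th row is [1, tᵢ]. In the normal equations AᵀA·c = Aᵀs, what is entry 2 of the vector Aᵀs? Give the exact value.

Entry 2 ↔ basis t, so (Aᵀs)_{2} = Σᵢ (t)·sᵢ = (-2)·(7) + (1)·(-5) + (2)·(-8) + (4)·(-13) + (6)·(-17) + (9)·(-27) = -432.

-432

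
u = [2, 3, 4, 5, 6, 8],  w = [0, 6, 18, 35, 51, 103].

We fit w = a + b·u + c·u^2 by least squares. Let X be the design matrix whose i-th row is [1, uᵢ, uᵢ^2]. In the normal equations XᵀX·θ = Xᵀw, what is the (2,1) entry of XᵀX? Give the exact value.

28

Row 2 ↔ basis u, column 1 ↔ basis 1, so (XᵀX)_{2,1} = Σᵢ u = (2)·(1) + (3)·(1) + (4)·(1) + (5)·(1) + (6)·(1) + (8)·(1) = 28.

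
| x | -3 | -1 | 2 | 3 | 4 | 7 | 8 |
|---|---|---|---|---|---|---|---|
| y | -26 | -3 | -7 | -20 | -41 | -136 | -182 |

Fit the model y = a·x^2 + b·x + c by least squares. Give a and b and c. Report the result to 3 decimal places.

a = -3.004, b = 1.031, c = 2.997

Normal-equation sums: Σx^2·x^2 = 6932, Σx^2·x = 926, Σx^2 = 152, Σx·x = 152, Σx = 20, Σ1 = 7.
Right-hand side: Σx^2·y = -19413, Σx·y = -2565, Σy = -415.
So MᵀM·[a, b, c]ᵀ = Mᵀy: [[6932, 926, 152]; [926, 152, 20]; [152, 20, 7]]·[a, b, c]ᵀ = [-19413, -2565, -415]ᵀ.
Solving the 3×3 system (Gaussian elimination) gives a = -359857/119798, b = 123461/119798, c = 179491/59899.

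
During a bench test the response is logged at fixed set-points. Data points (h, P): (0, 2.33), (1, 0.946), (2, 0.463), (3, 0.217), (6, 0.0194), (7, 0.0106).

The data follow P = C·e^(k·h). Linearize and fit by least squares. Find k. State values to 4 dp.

k = -0.7727

Taking logs, ln P = k·h + ln C, so regress ln P on h.
Σh = 19.0000, Σ(h)² = 99.0000, Σln P = -9.9969, Σh·ln P = -61.6623.
Equations: 99.0000·k + 19.0000·ln C = -61.6623;  19.0000·k + 6·ln C = -9.9969.
Slope k = (n·Σh·ln P − Σh·Σln P)/(n·Σ(h)² − (Σh)²) = (6·-61.6623 − 19.0000·-9.9969)/233.0000 = -0.77267; ln C = (Σln P − k·Σh)/n = 0.78064.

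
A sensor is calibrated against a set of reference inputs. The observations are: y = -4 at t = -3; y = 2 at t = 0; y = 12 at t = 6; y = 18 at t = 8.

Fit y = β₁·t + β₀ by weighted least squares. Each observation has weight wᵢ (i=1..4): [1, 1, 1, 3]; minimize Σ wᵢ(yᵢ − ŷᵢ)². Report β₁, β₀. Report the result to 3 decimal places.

β₁ = 1.974, β₀ = 1.784

With design matrix A, AᵀWA = [[237, 27]; [27, 6]] and AᵀWy = [516, 64]ᵀ.
Δ = 237·6 − 27² = 693.
β₁ = (516·6 − 27·64)/693 = 152/77; β₀ = (237·64 − 27·516)/693 = 412/231.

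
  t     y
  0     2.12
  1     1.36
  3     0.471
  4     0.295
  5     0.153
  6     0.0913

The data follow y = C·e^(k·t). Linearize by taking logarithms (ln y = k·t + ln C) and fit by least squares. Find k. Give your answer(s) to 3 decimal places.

k = -0.528

Taking logs, ln y = k·t + ln C, so regress ln y on t.
XᵀX = [[87.0000, 19.0000]; [19.0000, 6]], rhs = [-30.5825, -5.1857]ᵀ  (here Σt = 19.0000, Σ(t)² = 87.0000, Σln y = -5.1857, Σt·ln y = -30.5825).
Slope k = (n·Σt·ln y − Σt·Σln y)/(n·Σ(t)² − (Σt)²) = (6·-30.5825 − 19.0000·-5.1857)/161.0000 = -0.52775; ln C = (Σln y − k·Σt)/n = 0.80691.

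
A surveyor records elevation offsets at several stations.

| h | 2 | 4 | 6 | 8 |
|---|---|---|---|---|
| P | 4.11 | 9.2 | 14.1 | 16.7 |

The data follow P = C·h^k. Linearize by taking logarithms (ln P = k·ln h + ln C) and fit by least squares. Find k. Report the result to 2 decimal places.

k = 1.04

With ln Pᵢ as the transformed response and ln hᵢ as the regressor:
XᵀX = [[9.9367, 5.9506]; [5.9506, 4]], rhs = [14.6520, 9.0942]ᵀ  (here Σln h = 5.9506, Σ(ln h)² = 9.9367, Σln P = 9.0942, Σln h·ln P = 14.6520).
Slope k = (n·Σln h·ln P − Σln h·Σln P)/(n·Σ(ln h)² − (Σln h)²) = (4·14.6520 − 5.9506·9.0942)/4.3368 = 1.03566; ln C = (Σln P − k·Σln h)/n = 0.73285.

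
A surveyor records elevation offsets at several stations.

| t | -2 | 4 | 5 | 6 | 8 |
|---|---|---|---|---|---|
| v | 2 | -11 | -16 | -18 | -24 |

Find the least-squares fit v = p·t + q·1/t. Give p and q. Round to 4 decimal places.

Entries of XᵀX: Σt·t = 145, Σt·1/t = 5, Σ1/t·1/t = 5701/14400.
For Xᵀv: Σt·v = -428, Σ1/t·v = -259/20.
Eliminating q: (5701/14400)·(row 1) − 5·(row 2) gives (93329/2880)·p = (5701/14400)·(-428) − 5·(-259/20) = -376907/3600, so p = -1507628/466645.
Then q = ((-259/20) − 5·(-1507628/466645))/(5701/14400) = 755280/93329.

p = -3.2308, q = 8.0927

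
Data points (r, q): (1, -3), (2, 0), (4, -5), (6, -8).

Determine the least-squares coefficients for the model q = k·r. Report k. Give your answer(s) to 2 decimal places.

The normal equations are: 57·k = -71.
Hence k = -71 / 57 ≈ -1.24561.

k = -1.25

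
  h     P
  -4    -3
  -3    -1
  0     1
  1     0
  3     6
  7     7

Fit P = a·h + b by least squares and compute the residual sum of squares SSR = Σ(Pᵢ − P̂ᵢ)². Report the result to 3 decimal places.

Setting ∂/∂a … = 0 gives: 84·a + 4·b = 82;  4·a + 6·b = 10.
det = 84·6 − 4² = 488.
a = (82·6 − 4·10)/488 = 113/122; b = (84·10 − 4·82)/488 = 64/61.
Residuals: -21/61, 89/122, -3/61, -241/122, 265/122, -65/122; SSR = 583/61.

SSR = 9.557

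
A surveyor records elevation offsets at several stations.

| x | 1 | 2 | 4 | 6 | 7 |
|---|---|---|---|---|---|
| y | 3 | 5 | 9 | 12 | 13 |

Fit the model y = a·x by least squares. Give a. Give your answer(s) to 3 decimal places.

Compute the Gram sums: Σx·x = 106.
Moment sums: Σx·y = 212.
Hence a = 212 / 106 ≈ 2.

a = 2.000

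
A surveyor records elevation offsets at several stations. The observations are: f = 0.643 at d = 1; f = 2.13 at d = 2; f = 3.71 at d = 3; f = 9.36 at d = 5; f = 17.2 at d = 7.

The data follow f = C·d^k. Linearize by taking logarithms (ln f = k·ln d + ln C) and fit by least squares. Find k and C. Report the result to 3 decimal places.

k = 1.674, C = 0.638

Taking logs, ln f = k·ln d + ln C, so regress ln f on ln d.
Σln d = 5.3471, Σ(ln d)² = 8.0643, Σln f = 6.7069, Σln d·ln f = 11.0998.
Equations: 8.0643·k + 5.3471·ln C = 11.0998;  5.3471·k + 5·ln C = 6.7069.
Solving (det = 11.7297): k = 1.67407, ln C = -0.44891, so C = exp(-0.44891) = 0.63833.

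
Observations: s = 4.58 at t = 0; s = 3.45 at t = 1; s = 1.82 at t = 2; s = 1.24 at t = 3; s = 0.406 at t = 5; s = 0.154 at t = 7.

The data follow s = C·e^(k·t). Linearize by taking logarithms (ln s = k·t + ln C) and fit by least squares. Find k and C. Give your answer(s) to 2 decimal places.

k = -0.50, C = 5.09

Let Y = ln s. Fitting Y = k·t + ln C by least squares:
AᵀA = [[88.0000, 18.0000]; [18.0000, 6]], rhs = [-14.5212, 0.8018]ᵀ  (here Σt = 18.0000, Σ(t)² = 88.0000, Σln s = 0.8018, Σt·ln s = -14.5212).
Slope k = (n·Σt·ln s − Σt·Σln s)/(n·Σ(t)² − (Σt)²) = (6·-14.5212 − 18.0000·0.8018)/204.0000 = -0.49784; ln C = (Σln s − k·Σt)/n = 1.62717, so C = exp(1.62717) = 5.08944.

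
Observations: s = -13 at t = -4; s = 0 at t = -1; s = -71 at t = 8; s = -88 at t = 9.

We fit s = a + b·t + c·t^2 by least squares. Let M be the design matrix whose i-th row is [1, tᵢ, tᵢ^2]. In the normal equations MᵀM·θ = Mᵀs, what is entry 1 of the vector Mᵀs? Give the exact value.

-172

Entry 1 ↔ basis 1, so (Mᵀs)_{1} = Σᵢ sᵢ = (1)·(-13) + (1)·(0) + (1)·(-71) + (1)·(-88) = -172.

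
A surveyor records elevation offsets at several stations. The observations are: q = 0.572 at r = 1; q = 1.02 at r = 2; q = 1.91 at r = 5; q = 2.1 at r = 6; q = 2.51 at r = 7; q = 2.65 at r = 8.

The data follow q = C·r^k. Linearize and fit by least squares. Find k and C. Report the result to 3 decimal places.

k = 0.731, C = 0.588

Linearized form: ln q = k·ln r + ln C. From the 6 transformed points,
XᵀX = [[14.3918, 8.1197]; [8.1197, 6]], rhs = [6.2019, 2.7451]ᵀ  (here Σln r = 8.1197, Σ(ln r)² = 14.3918, Σln q = 2.7451, Σln r·ln q = 6.2019).
Slope k = (n·Σln r·ln q − Σln r·Σln q)/(n·Σ(ln r)² − (Σln r)²) = (6·6.2019 − 8.1197·2.7451)/20.4213 = 0.73072; ln C = (Σln q − k·Σln r)/n = -0.53136, so C = exp(-0.53136) = 0.58780.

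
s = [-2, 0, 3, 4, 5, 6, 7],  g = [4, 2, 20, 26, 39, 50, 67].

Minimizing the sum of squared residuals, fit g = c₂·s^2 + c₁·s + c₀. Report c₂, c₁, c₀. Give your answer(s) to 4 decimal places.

MᵀM·[c₂, c₁, c₀]ᵀ = Mᵀg reads: 4675·c₂ + 767·c₁ + 139·c₀ = 6670;  767·c₂ + 139·c₁ + 23·c₀ = 1120;  139·c₂ + 23·c₁ + 7·c₀ = 208.
(Σs^2·s^2 = 4675, Σs^2·s = 767, Σs^2 = 139, Σs·s = 139, Σs = 23, Σ1 = 7, Σs^2·g = 6670, Σs·g = 1120, Σg = 208.)
Solving the 3×3 system (Gaussian elimination) gives c₂ = 7475/7344, c₁ = 13981/7344, c₀ = 5963/1836.

c₂ = 1.0178, c₁ = 1.9037, c₀ = 3.2478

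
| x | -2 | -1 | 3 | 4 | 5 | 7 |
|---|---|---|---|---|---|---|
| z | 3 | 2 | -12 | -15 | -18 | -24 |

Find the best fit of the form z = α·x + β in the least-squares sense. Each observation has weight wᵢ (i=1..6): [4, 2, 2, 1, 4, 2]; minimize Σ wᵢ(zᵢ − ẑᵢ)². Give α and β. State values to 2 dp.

α = -3.08, β = -2.56

Normal-equation sums: Σwᵢ·x·x = 250, Σwᵢ·x = 34, Σwᵢ·1 = 15.
Moment sums: Σwᵢ·x·z = -856, Σwᵢ·z = -143.
Normal equations: [[250, 34]; [34, 15]]·[α, β]ᵀ = [-856, -143]ᵀ.
Eliminating β: 15·(row 1) − 34·(row 2) gives 2594·α = 15·(-856) − 34·(-143) = -7978, so α = -3989/1297.
Then β = ((-143) − 34·(-3989/1297))/15 = -3323/1297.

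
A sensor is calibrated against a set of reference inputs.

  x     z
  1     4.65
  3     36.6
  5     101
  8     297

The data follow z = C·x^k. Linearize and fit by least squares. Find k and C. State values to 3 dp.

Let Y = ln z. Fitting Y = k·ln x + ln C by least squares:
Σln x = 4.7875, Σ(ln x)² = 8.1213, Σln z = 15.4458, Σln x·ln z = 23.2226.
Equations: 8.1213·k + 4.7875·ln C = 23.2226;  4.7875·k + 4·ln C = 15.4458.
Solving (det = 9.5652): k = 1.98050, ln C = 1.49103, so C = exp(1.49103) = 4.44168.

k = 1.981, C = 4.442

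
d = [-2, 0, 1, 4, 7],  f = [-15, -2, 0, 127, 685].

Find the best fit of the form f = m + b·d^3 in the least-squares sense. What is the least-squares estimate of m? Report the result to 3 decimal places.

m = -0.985

The normal system MᵀM·[m, b]ᵀ = Mᵀf is [[5, 400]; [400, 121810]]·[m, b]ᵀ = [795, 243203]ᵀ.
Determinant 5·121810 − 400² = 449050.
m = (795·121810 − 400·243203)/449050 = -8845/8981; b = (5·243203 − 400·795)/449050 = 179603/89810.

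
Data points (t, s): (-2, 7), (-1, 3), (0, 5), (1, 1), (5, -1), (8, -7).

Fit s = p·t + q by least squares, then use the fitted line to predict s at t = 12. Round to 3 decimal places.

Compute the Gram sums: Σt·t = 95, Σt = 11, Σ1 = 6.
Right-hand side: Σt·s = -77, Σs = 8.
MᵀM·[p, q]ᵀ = Mᵀs becomes [[95, 11]; [11, 6]]·[p, q]ᵀ = [-77, 8]ᵀ.
det = 95·6 − 11² = 449.
p = ((-77)·6 − 11·8)/449 = -550/449; q = (95·8 − 11·(-77))/449 = 1607/449.
At t = 12: ŝ = (-550/449)·(12) + (1607/449)·(1) = -4993/449.

ŝ = -11.120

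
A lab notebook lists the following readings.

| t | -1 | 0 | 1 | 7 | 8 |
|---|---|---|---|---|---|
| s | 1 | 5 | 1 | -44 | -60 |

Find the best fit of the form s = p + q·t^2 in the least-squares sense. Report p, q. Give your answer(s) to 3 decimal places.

p = 3.057, q = -0.976

Setting ∂/∂p … = 0 gives: 5·p + 115·q = -97;  115·p + 6499·q = -5994.
Eliminating q: 6499·(row 1) − 115·(row 2) gives 19270·p = 6499·(-97) − 115·(-5994) = 58907, so p = 58907/19270.
Then q = ((-5994) − 115·(58907/19270))/6499 = -3763/3854.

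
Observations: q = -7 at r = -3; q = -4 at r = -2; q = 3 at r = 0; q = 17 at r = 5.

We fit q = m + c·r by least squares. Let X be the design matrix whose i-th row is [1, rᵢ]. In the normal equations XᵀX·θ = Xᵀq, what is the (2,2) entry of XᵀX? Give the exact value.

Row 2 ↔ basis r, column 2 ↔ basis r, so (XᵀX)_{2,2} = Σᵢ (r)·(r) = (-3)·(-3) + (-2)·(-2) + (0)·(0) + (5)·(5) = 38.

38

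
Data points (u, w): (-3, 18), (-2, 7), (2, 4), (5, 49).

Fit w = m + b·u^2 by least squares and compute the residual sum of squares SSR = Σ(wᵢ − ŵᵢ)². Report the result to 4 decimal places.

Compute the Gram sums: Σ1 = 4, Σu^2 = 42, Σu^2·u^2 = 738.
And Σw = 78, Σu^2·w = 1431.
MᵀM·[m, b]ᵀ = Mᵀw becomes [[4, 42]; [42, 738]]·[m, b]ᵀ = [78, 1431]ᵀ.
Eliminating b: 738·(row 1) − 42·(row 2) gives 1188·m = 738·78 − 42·1431 = -2538, so m = -47/22.
Then b = (1431 − 42·(-47/22))/738 = 68/33.
Residuals: 35/22, 59/66, -139/66, -25/66; SSR = 87/11.

SSR = 7.9091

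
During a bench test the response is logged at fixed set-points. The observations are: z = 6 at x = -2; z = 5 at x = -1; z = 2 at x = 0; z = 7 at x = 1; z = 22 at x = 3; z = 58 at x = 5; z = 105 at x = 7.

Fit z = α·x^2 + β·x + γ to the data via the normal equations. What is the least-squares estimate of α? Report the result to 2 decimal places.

α = 1.88

Compute the Gram sums: Σx^2·x^2 = 3125, Σx^2·x = 487, Σx^2 = 89, Σx·x = 89, Σx = 13, Σ1 = 7.
Moment sums: Σx^2·z = 6829, Σx·z = 1081, Σz = 205.
Solving the 3×3 system (Gaussian elimination) gives α = 12143/6447, β = 9377/6447, γ = 5667/2149.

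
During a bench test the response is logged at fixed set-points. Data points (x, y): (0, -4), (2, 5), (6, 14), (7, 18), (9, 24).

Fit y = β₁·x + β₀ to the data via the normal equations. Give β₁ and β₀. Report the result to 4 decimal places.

β₁ = 2.9635, β₀ = -2.8248

Compute the Gram sums: Σx·x = 170, Σx = 24, Σ1 = 5.
For Mᵀy: Σx·y = 436, Σy = 57.
MᵀM·[β₁, β₀]ᵀ = Mᵀy becomes [[170, 24]; [24, 5]]·[β₁, β₀]ᵀ = [436, 57]ᵀ.
det = 170·5 − 24² = 274.
β₁ = (436·5 − 24·57)/274 = 406/137; β₀ = (170·57 − 24·436)/274 = -387/137.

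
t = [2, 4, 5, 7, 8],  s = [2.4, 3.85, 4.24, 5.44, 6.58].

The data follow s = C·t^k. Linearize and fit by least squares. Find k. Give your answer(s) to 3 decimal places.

Taking logs, ln s = k·ln t + ln C, so regress ln s on ln t.
Σln t = 7.7142, Σ(ln t)² = 13.1032, Σln s = 7.2459, Σln t·ln s = 12.0143.
Normal system: [[13.1032, 7.7142]; [7.7142, 5]]·[k, ln C]ᵀ = [12.0143, 7.2459]ᵀ.
Solving (det = 6.0066): k = 0.69501, ln C = 0.37689.

k = 0.695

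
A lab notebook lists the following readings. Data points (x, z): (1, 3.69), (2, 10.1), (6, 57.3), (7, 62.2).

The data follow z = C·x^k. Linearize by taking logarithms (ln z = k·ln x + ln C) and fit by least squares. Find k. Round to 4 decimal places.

Let Y = ln z. Fitting Y = k·ln x + ln C by least squares:
AᵀA = [[7.4774, 4.4308]; [4.4308, 4]], rhs = [16.8938, 11.7968]ᵀ  (here Σln x = 4.4308, Σ(ln x)² = 7.4774, Σln z = 11.7968, Σln x·ln z = 16.8938).
Δ = 7.4774·4 − (4.4308)² = 10.2775; k = (16.8938·4 − 4.4308·11.7968)/10.2775 = 1.48924, ln C = (7.4774·11.7968 − 4.4308·16.8938)/10.2775 = 1.29957.

k = 1.4892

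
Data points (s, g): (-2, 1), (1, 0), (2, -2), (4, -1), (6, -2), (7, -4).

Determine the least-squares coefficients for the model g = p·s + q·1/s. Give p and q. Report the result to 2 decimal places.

Setting ∂/∂p … = 0 gives: 110·p + 6·q = -50;  6·p + (11365/7056)·q = -223/84.
Δ = 110·(11365/7056) − 6² = 498067/3528.
p = ((-50)·(11365/7056) − 6·(-223/84))/(498067/3528) = -227929/498067; q = (110·(-223/84) − 6·(-50))/(498067/3528) = 28140/498067.

p = -0.46, q = 0.06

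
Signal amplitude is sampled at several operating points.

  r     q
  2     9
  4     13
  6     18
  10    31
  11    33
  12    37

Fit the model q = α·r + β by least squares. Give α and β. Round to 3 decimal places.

α = 2.844, β = 2.168

The normal system AᵀA·[α, β]ᵀ = Aᵀq is [[421, 45]; [45, 6]]·[α, β]ᵀ = [1295, 141]ᵀ.
Δ = 421·6 − 45² = 501.
α = (1295·6 − 45·141)/501 = 475/167; β = (421·141 − 45·1295)/501 = 362/167.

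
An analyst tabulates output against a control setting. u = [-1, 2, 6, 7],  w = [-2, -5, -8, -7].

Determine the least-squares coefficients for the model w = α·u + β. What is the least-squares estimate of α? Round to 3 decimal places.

The normal equations are: 90·α + 14·β = -105;  14·α + 4·β = -22.
(Σu·u = 90, Σu = 14, Σ1 = 4, Σu·w = -105, Σw = -22.)
Eliminating β: 4·(row 1) − 14·(row 2) gives 164·α = 4·(-105) − 14·(-22) = -112, so α = -28/41.
Then β = ((-22) − 14·(-28/41))/4 = -255/82.

α = -0.683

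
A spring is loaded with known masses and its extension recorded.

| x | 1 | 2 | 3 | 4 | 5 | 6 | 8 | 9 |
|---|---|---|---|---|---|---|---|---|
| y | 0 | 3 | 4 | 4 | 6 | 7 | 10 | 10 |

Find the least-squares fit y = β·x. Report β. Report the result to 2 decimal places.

Forming AᵀA = [[236]] and Aᵀy = [276]ᵀ gives AᵀA·[β]ᵀ = Aᵀy.
Hence β = 276 / 236 ≈ 1.16949.

β = 1.17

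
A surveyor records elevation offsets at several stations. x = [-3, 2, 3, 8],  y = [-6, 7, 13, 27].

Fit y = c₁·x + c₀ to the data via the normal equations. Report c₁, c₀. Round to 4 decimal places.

Compute the Gram sums: Σx·x = 86, Σx = 10, Σ1 = 4.
Right-hand side: Σx·y = 287, Σy = 41.
Normal equations: [[86, 10]; [10, 4]]·[c₁, c₀]ᵀ = [287, 41]ᵀ.
Δ = 86·4 − 10² = 244.
c₁ = (287·4 − 10·41)/244 = 369/122; c₀ = (86·41 − 10·287)/244 = 164/61.

c₁ = 3.0246, c₀ = 2.6885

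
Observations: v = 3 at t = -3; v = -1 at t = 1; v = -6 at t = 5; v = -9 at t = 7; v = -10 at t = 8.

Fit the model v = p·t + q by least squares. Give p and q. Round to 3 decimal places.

p = -1.204, q = -0.264

With design matrix A, AᵀA = [[148, 18]; [18, 5]] and Aᵀv = [-183, -23]ᵀ.
Δ = 148·5 − 18² = 416.
p = ((-183)·5 − 18·(-23))/416 = -501/416; q = (148·(-23) − 18·(-183))/416 = -55/208.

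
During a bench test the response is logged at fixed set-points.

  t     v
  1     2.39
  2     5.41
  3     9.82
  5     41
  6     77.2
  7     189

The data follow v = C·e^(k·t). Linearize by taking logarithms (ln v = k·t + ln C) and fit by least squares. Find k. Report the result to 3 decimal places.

k = 0.709

Let Y = ln v. Fitting Y = k·t + ln C by least squares:
Σt = 24.0000, Σ(t)² = 124.0000, Σln v = 18.1457, Σt·ln v = 92.4395.
Equations: 124.0000·k + 24.0000·ln C = 92.4395;  24.0000·k + 6·ln C = 18.1457.
Slope k = (n·Σt·ln v − Σt·Σln v)/(n·Σ(t)² − (Σt)²) = (6·92.4395 − 24.0000·18.1457)/168.0000 = 0.70917; ln C = (Σln v − k·Σt)/n = 0.18759.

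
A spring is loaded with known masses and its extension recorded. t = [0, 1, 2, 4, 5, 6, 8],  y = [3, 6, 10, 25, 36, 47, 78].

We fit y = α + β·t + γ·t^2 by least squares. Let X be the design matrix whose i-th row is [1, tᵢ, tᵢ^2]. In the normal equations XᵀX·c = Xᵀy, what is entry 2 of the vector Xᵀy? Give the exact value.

1212

Entry 2 ↔ basis t, so (Xᵀy)_{2} = Σᵢ (t)·yᵢ = (0)·(3) + (1)·(6) + (2)·(10) + (4)·(25) + (5)·(36) + (6)·(47) + (8)·(78) = 1212.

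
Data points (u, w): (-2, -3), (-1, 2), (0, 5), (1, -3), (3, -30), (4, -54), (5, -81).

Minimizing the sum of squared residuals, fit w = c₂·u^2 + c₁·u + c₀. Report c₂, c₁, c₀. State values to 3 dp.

With design matrix X, XᵀX = [[980, 208, 56]; [208, 56, 10]; [56, 10, 7]] and Xᵀw = [-3172, -710, -164]ᵀ.
Row-reducing yields c₂ = -2435/847, c₁ = -625/242, c₀ = 251/77.

c₂ = -2.875, c₁ = -2.583, c₀ = 3.260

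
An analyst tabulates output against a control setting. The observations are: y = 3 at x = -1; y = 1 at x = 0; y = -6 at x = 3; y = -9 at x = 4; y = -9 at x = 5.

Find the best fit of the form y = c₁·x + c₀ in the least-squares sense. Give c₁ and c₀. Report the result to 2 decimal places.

c₁ = -2.16, c₀ = 0.76

With design matrix M, MᵀM = [[51, 11]; [11, 5]] and Mᵀy = [-102, -20]ᵀ.
Eliminating c₀: 5·(row 1) − 11·(row 2) gives 134·c₁ = 5·(-102) − 11·(-20) = -290, so c₁ = -145/67.
Then c₀ = ((-20) − 11·(-145/67))/5 = 51/67.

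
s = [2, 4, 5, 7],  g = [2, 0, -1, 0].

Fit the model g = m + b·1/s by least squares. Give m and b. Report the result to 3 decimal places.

m = -1.686, b = 7.088

Entries of XᵀX: Σ1 = 4, Σ1/s = 153/140, Σ1/s·1/s = 7309/19600.
Moment sums: Σg = 1, Σ1/s·g = 4/5.
So XᵀX·[m, b]ᵀ = Xᵀg: [[4, 153/140]; [153/140, 7309/19600]]·[m, b]ᵀ = [1, 4/5]ᵀ.
det = 4·(7309/19600) − (153/140)² = 5827/19600.
m = (1·(7309/19600) − (153/140)·(4/5))/(5827/19600) = -9827/5827; b = (4·(4/5) − (153/140)·1)/(5827/19600) = 41300/5827.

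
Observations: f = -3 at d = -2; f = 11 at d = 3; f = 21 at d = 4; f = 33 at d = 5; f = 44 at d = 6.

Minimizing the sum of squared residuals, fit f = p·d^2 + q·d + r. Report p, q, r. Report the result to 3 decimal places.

p = 1.005, q = 1.963, r = -3.165

Setting ∂/∂p … = 0 gives: 2274·p + 424·q + 90·r = 2832;  424·p + 90·q + 16·r = 552;  90·p + 16·q + 5·r = 106.
(Σd^2·d^2 = 2274, Σd^2·d = 424, Σd^2 = 90, Σd·d = 90, Σd = 16, Σ1 = 5, Σd^2·f = 2832, Σd·f = 552, Σf = 106.)
Inverting the 3×3 Gram matrix, [p, q, r]ᵀ = [8638/8599, 16884/8599, -27214/8599]ᵀ.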